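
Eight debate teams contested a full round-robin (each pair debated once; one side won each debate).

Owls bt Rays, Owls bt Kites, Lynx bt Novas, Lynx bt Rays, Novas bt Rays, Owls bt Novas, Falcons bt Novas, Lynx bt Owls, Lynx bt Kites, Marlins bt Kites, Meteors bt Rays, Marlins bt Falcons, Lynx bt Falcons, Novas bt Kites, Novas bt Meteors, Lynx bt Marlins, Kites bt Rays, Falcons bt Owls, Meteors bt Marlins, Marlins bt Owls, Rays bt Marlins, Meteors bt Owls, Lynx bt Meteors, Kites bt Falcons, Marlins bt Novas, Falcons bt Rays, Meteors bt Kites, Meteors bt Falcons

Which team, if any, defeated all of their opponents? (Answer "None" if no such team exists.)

Lynx has 7 wins out of 7 opponents — a perfect record.

Lynx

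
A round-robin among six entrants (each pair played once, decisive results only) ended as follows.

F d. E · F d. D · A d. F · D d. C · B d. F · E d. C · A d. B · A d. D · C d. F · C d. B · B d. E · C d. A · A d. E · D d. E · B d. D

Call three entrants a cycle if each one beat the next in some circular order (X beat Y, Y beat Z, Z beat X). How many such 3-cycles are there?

Win totals: A 4, B 3, C 3, D 2, E 1, F 2.
An entrant with w wins dominates both others in C(w,2) triples; summing gives 6 + 3 + 3 + 1 + 0 + 1 = 14 transitive triples.
Total triples C(6,3) = 20, so cyclic triples = 20 − 14 = 6.

6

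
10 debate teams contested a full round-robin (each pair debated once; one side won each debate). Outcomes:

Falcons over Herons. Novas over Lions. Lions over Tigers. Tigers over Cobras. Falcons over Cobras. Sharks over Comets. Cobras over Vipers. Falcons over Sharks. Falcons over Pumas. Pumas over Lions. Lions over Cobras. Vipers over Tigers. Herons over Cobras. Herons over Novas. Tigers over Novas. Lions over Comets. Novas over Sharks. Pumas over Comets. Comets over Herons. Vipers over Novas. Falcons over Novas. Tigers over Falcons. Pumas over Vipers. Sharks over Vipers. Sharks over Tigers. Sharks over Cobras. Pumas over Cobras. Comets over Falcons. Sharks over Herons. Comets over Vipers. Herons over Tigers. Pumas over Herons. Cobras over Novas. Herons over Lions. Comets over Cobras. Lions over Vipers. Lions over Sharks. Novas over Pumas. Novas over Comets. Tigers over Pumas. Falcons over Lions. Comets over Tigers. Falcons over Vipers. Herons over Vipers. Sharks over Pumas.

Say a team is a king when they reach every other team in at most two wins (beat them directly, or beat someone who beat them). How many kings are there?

8

Vipers cannot reach Herons in two steps.
Falcons reaches everyone (king).
Cobras cannot reach Falcons, Herons in two steps.
Novas reaches everyone (king).
Comets reaches everyone (king).
Lions reaches everyone (king).
Herons reaches everyone (king).
Sharks reaches everyone (king).
Pumas reaches everyone (king).
Tigers reaches everyone (king).
Kings: Falcons, Novas, Comets, Lions, Herons, Sharks, Pumas, Tigers — 8.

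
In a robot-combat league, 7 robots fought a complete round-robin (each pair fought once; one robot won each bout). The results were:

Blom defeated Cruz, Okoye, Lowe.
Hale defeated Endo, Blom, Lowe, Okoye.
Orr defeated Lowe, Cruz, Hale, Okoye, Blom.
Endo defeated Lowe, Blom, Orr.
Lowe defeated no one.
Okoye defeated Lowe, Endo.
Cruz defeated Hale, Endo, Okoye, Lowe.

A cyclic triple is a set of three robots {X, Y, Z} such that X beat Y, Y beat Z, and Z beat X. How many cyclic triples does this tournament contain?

Win totals: Okoye 2, Blom 3, Lowe 0, Endo 3, Orr 5, Hale 4, Cruz 4.
A robot with w wins dominates both others in C(w,2) triples; summing gives 1 + 3 + 0 + 3 + 10 + 6 + 6 = 29 transitive triples.
Total triples C(7,3) = 35, so cyclic triples = 35 − 29 = 6.

6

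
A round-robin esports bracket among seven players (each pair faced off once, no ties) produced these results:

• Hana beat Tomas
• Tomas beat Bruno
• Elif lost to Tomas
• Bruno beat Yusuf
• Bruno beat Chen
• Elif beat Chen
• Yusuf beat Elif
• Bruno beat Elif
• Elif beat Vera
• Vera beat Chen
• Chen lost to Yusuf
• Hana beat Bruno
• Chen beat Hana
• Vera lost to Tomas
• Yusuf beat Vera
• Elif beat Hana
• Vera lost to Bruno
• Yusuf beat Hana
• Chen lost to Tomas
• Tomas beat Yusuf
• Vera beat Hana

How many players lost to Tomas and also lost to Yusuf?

Tomas beat: Elif, Bruno, Chen, Vera, Yusuf.
Yusuf beat: Elif, Chen, Hana, Vera.
Both beat: Elif, Chen, Vera — 3.

3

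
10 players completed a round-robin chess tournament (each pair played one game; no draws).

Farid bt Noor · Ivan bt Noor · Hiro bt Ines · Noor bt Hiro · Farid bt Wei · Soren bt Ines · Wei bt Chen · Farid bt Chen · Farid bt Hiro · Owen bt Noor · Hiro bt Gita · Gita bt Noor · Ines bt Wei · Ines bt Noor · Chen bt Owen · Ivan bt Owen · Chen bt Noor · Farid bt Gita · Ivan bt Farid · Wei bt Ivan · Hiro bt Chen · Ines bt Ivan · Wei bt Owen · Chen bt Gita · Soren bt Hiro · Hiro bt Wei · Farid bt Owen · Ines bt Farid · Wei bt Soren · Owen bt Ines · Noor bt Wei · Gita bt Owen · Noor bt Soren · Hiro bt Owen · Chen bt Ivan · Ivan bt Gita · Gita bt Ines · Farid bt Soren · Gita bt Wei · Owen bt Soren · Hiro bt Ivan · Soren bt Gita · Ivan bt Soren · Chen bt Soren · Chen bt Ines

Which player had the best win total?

Win totals: Gita 4, Ivan 5, Hiro 6, Owen 3, Soren 3, Chen 6, Noor 3, Farid 7, Wei 4, Ines 4.
Farid leads with 7 wins (next highest: 6).

Farid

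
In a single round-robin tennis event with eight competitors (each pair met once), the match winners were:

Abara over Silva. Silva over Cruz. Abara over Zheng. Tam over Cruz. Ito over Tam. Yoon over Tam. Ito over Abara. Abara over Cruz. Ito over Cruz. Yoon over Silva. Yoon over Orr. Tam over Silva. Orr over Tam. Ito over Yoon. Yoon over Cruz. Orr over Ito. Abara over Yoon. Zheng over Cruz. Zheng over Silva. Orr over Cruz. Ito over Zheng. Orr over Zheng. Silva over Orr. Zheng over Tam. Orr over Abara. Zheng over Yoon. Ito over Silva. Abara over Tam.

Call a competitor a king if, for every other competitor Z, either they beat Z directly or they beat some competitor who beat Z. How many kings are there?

3

Yoon reaches everyone (king).
Silva cannot reach Yoon in two steps.
Tam cannot reach Yoon, Abara, Ito, Zheng in two steps.
Abara cannot reach Ito in two steps.
Orr reaches everyone (king).
Ito reaches everyone (king).
Cruz cannot reach Yoon, Silva, Tam, Abara, Orr, Ito, Zheng in two steps.
Zheng cannot reach Abara, Ito in two steps.
Kings: Yoon, Orr, Ito — 3.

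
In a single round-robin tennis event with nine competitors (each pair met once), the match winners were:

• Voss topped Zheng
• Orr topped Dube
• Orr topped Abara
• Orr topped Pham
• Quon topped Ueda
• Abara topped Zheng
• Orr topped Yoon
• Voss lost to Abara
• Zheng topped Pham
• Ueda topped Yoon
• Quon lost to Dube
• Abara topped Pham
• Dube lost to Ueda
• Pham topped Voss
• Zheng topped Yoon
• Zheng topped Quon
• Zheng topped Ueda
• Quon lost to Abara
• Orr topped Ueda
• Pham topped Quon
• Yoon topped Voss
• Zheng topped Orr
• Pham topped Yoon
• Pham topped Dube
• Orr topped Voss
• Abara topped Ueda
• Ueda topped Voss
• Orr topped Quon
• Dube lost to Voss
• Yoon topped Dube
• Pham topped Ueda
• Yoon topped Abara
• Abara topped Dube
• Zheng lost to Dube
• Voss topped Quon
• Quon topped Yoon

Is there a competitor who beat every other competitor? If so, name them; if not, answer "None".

Highest win total is Orr with 7 (out of 8 possible).
Orr lost to Zheng, so no competitor went undefeated.

None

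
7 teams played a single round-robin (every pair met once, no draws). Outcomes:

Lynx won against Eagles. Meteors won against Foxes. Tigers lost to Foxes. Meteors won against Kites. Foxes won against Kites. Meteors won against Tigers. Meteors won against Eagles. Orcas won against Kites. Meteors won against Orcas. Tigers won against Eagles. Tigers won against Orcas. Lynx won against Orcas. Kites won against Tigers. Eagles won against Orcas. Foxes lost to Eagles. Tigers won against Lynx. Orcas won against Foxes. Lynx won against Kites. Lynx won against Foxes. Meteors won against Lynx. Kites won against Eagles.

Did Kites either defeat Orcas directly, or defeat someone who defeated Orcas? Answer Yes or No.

Yes

Kites did not beat Orcas directly.
Kites beat Tigers, Eagles. Of those, Tigers beat Orcas.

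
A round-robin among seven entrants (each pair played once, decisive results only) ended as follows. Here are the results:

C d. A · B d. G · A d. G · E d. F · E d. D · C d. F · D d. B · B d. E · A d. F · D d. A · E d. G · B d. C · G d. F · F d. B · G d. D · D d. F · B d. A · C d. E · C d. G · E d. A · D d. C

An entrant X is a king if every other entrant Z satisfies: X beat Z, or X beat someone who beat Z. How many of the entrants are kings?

A cannot reach C, E in two steps.
B reaches everyone (king).
C reaches everyone (king).
D reaches everyone (king).
E reaches everyone (king).
F cannot reach D in two steps.
G cannot reach E in two steps.
Kings: B, C, D, E — 4.

4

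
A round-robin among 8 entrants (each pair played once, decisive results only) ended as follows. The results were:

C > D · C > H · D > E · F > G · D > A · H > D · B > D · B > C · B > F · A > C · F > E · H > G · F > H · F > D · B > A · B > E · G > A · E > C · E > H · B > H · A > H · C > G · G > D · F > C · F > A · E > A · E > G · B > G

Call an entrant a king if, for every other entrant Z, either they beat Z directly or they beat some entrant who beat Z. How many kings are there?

A cannot reach B, E, F in two steps.
B reaches everyone (king).
C cannot reach B, F in two steps.
D cannot reach B, F in two steps.
E cannot reach B, F in two steps.
F cannot reach B in two steps.
G cannot reach B, F in two steps.
H cannot reach B, C, F in two steps.
Kings: B — 1.

1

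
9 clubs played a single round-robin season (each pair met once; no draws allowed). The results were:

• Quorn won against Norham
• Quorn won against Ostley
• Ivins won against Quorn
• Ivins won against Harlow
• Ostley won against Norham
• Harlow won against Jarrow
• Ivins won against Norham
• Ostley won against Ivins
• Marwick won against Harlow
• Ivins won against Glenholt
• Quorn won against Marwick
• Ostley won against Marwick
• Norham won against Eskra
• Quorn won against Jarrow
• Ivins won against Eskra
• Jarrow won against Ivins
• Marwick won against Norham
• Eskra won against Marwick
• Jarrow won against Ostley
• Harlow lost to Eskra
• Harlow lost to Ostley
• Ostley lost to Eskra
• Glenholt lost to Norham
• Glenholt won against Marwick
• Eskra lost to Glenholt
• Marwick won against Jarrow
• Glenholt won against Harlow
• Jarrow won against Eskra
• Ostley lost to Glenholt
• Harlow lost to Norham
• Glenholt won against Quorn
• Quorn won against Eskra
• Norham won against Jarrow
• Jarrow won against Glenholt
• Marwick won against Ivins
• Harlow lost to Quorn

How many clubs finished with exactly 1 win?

Win totals: Eskra 3, Ostley 4, Marwick 4, Ivins 5, Harlow 1, Quorn 6, Norham 4, Jarrow 4, Glenholt 5.
Exactly 1: Harlow — 1 club.

1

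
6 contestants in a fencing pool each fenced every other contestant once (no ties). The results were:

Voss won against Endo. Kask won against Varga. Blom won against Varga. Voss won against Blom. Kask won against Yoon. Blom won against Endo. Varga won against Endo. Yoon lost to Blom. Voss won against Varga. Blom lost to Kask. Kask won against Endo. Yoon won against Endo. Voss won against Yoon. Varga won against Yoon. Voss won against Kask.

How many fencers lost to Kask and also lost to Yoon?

Kask beat: Endo, Yoon, Blom, Varga.
Yoon beat: Endo.
Both beat: Endo — 1.

1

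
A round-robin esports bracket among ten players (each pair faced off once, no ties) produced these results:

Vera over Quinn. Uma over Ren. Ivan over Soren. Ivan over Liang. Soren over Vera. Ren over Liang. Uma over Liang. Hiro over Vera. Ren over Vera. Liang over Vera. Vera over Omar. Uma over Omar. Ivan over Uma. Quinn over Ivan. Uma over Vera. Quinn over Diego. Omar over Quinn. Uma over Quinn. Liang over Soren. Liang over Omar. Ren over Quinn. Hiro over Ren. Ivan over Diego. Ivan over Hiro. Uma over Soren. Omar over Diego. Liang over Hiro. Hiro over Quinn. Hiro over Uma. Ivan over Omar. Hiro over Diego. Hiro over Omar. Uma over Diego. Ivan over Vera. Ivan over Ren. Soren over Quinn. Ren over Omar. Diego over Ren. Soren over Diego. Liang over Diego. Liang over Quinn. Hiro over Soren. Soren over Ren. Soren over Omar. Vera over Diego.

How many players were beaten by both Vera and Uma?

3

Vera beat: Omar, Quinn, Diego.
Uma beat: Omar, Vera, Liang, Quinn, Soren, Ren, Diego.
Both beat: Omar, Quinn, Diego — 3.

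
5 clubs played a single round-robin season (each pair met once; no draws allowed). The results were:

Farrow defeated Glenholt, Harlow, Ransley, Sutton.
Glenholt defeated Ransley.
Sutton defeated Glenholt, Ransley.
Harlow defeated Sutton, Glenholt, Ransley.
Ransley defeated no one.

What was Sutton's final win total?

Sutton's results: beat Ransley, Glenholt; lost to Farrow, Harlow.
That is 2 wins.

2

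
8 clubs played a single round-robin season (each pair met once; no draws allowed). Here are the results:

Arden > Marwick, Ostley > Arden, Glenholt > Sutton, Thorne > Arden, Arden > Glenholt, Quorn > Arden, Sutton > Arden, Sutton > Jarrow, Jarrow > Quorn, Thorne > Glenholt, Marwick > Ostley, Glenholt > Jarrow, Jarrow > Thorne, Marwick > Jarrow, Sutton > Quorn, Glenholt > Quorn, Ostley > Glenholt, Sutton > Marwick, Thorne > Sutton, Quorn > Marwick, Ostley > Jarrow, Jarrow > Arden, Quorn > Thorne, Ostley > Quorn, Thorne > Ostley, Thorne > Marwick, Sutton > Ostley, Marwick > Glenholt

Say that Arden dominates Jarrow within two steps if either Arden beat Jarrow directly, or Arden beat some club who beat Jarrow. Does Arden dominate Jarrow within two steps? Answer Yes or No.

Yes

Arden did not beat Jarrow directly.
Arden beat Marwick, Glenholt. Of those, Marwick beat Jarrow.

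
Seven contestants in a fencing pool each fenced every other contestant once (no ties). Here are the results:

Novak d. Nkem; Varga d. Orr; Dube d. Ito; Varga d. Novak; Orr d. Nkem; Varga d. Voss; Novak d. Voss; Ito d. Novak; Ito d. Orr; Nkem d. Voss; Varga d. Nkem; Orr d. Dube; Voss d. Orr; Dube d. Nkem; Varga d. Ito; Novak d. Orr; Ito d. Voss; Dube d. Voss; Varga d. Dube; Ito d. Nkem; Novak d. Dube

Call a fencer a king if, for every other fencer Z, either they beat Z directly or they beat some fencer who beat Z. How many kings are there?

1

Voss cannot reach Ito, Novak, Varga in two steps.
Dube cannot reach Varga in two steps.
Nkem cannot reach Dube, Ito, Novak, Varga in two steps.
Ito cannot reach Varga in two steps.
Novak cannot reach Varga in two steps.
Orr cannot reach Novak, Varga in two steps.
Varga reaches everyone (king).
Kings: Varga — 1.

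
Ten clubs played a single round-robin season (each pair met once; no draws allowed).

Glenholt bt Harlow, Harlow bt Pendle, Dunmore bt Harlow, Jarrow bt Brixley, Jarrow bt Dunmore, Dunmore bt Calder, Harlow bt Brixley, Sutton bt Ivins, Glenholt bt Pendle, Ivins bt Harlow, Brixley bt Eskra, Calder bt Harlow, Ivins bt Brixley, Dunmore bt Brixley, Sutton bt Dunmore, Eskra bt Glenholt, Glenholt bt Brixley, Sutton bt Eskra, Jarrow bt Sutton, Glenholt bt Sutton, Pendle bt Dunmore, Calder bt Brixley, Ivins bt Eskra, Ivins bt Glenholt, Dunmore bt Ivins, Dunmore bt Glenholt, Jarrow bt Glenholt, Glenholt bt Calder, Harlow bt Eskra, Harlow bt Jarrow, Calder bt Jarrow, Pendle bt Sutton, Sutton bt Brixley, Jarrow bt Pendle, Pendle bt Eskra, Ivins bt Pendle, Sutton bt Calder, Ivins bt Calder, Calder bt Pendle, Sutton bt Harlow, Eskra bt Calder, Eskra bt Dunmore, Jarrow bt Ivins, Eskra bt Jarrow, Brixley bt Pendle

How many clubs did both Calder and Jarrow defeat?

Calder beat: Jarrow, Harlow, Pendle, Brixley.
Jarrow beat: Glenholt, Pendle, Brixley, Dunmore, Sutton, Ivins.
Both beat: Pendle, Brixley — 2.

2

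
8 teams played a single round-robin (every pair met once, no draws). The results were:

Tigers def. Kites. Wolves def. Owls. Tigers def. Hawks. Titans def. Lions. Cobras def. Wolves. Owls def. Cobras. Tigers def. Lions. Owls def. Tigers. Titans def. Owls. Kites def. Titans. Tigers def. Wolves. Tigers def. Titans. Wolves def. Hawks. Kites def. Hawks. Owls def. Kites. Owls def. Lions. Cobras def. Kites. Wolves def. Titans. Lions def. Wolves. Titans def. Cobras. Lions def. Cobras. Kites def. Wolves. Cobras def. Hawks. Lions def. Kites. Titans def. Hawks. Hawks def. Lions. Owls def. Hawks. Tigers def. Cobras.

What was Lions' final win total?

3

Lions' results: beat Cobras, Wolves, Kites; lost to Tigers, Hawks, Owls, Titans.
That is 3 wins.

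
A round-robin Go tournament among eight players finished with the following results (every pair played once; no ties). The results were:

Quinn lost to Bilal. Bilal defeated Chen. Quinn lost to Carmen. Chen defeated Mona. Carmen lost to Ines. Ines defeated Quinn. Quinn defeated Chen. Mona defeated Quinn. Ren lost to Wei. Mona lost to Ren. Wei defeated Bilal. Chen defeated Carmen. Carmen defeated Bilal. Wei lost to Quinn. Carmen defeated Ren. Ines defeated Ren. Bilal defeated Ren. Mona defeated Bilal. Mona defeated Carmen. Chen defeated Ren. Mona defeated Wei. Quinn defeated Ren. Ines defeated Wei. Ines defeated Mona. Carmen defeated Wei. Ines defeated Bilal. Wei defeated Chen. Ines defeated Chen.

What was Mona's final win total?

Mona's results: beat Bilal, Wei, Carmen, Quinn; lost to Ren, Ines, Chen.
That is 4 wins.

4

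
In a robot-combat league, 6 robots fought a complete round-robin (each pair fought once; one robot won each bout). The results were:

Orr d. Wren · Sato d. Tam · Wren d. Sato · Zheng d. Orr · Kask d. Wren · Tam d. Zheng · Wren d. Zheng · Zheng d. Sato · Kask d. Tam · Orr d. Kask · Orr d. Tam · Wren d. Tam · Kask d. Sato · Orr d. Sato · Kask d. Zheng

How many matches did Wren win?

3

Wren's results: beat Tam, Sato, Zheng; lost to Kask, Orr.
That is 3 wins.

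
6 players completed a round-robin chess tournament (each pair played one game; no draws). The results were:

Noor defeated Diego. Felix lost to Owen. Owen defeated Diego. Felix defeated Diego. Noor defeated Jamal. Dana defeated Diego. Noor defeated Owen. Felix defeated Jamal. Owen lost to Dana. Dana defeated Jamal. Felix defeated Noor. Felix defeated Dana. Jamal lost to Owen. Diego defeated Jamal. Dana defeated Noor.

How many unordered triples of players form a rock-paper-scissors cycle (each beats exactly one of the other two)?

2

Win totals: Owen 3, Dana 4, Felix 4, Diego 1, Jamal 0, Noor 3.
A player with w wins dominates both others in C(w,2) triples; summing gives 3 + 6 + 6 + 0 + 0 + 3 = 18 transitive triples.
Total triples C(6,3) = 20, so cyclic triples = 20 − 18 = 2.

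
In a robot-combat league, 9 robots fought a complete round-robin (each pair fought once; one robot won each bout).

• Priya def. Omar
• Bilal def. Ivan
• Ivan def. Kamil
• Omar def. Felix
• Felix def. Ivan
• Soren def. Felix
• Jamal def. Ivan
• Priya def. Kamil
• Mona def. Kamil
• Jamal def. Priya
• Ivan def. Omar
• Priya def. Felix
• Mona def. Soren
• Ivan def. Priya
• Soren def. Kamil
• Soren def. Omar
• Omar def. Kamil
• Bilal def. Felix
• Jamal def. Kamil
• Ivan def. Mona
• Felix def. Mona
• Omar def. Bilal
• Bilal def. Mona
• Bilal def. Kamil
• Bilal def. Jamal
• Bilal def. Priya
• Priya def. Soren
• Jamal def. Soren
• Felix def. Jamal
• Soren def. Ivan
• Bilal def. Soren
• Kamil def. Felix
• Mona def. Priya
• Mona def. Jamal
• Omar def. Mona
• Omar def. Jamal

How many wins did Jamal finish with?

Jamal's results: beat Priya, Ivan, Soren, Kamil; lost to Omar, Mona, Felix, Bilal.
That is 4 wins.

4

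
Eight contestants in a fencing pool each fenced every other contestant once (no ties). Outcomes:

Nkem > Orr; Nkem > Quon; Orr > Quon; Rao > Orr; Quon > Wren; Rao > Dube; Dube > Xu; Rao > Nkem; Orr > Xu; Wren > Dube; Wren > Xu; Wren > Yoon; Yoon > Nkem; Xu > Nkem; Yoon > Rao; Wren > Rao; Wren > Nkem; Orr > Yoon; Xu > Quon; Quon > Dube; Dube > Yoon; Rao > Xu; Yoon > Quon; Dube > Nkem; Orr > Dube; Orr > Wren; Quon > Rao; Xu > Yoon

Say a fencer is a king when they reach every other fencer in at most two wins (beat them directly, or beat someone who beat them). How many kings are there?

Quon reaches everyone (king).
Rao reaches everyone (king).
Nkem reaches everyone (king).
Orr reaches everyone (king).
Xu reaches everyone (king).
Dube cannot reach Wren in two steps.
Wren reaches everyone (king).
Yoon reaches everyone (king).
Kings: Quon, Rao, Nkem, Orr, Xu, Wren, Yoon — 7.

7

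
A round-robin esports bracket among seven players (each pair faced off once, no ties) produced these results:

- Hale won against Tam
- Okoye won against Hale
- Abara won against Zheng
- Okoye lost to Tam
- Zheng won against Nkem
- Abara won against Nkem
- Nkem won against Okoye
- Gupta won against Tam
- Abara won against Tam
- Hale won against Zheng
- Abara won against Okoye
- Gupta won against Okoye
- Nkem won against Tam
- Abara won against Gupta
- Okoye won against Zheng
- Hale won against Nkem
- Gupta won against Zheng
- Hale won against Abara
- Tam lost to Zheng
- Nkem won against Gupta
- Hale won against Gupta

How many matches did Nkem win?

3

Nkem's results: beat Okoye, Tam, Gupta; lost to Zheng, Abara, Hale.
That is 3 wins.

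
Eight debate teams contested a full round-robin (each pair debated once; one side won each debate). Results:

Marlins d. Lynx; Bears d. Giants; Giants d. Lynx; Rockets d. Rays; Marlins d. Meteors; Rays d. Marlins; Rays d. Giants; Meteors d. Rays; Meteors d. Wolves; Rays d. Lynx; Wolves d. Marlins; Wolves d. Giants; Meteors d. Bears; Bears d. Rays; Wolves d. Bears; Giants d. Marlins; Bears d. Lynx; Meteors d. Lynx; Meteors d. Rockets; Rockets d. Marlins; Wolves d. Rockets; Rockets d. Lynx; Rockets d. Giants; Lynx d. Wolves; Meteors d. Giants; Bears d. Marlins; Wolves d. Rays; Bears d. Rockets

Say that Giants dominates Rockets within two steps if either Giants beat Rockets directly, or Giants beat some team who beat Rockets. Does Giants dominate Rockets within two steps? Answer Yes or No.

No

Giants did not beat Rockets directly.
Giants beat Marlins, Lynx, but each of them lost to Rockets. No two-step path.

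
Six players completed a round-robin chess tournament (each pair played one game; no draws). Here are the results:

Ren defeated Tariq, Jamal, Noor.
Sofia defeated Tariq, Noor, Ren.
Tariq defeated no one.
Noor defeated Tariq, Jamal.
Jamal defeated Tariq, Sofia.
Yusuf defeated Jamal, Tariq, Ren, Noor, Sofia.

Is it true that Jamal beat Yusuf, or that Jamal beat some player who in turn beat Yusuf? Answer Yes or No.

Jamal did not beat Yusuf directly.
Jamal beat Sofia, Tariq, but each of them lost to Yusuf. No two-step path.

No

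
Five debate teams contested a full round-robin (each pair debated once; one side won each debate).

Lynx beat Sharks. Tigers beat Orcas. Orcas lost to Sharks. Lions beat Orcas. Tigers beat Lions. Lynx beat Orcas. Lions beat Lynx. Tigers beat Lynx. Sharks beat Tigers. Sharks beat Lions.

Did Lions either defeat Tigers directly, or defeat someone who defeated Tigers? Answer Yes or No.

Lions did not beat Tigers directly.
Lions beat Orcas, Lynx, but each of them lost to Tigers. No two-step path.

No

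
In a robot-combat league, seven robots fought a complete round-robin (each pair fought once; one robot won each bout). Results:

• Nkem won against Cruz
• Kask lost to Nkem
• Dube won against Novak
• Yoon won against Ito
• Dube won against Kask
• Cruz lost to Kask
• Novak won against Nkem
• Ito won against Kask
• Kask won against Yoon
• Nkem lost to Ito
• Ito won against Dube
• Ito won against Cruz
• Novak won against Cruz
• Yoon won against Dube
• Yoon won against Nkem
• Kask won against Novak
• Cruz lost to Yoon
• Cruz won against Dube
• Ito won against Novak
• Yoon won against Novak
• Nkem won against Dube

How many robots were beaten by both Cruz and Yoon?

Cruz beat: Dube.
Yoon beat: Dube, Novak, Cruz, Nkem, Ito.
Both beat: Dube — 1.

1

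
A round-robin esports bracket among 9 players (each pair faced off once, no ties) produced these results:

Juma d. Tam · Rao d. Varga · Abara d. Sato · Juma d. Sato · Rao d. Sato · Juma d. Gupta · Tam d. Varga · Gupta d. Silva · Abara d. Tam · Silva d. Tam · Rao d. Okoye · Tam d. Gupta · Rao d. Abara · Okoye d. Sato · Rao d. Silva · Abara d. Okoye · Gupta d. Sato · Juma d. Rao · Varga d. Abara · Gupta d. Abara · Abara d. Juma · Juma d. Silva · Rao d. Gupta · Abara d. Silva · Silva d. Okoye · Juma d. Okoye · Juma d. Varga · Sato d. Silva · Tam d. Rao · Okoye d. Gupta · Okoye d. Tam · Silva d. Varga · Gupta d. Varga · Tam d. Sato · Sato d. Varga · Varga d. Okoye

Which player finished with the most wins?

Juma

Win totals: Tam 4, Silva 3, Okoye 3, Varga 2, Juma 7, Sato 2, Abara 5, Gupta 4, Rao 6.
Juma leads with 7 wins (next highest: 6).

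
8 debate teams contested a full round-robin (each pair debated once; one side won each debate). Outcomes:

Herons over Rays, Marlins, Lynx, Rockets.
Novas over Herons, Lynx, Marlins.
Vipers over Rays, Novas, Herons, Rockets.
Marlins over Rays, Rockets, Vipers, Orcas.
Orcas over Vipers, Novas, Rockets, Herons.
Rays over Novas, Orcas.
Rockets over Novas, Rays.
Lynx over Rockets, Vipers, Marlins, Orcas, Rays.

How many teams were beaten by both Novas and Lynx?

1

Novas beat: Lynx, Marlins, Herons.
Lynx beat: Rays, Rockets, Orcas, Marlins, Vipers.
Both beat: Marlins — 1.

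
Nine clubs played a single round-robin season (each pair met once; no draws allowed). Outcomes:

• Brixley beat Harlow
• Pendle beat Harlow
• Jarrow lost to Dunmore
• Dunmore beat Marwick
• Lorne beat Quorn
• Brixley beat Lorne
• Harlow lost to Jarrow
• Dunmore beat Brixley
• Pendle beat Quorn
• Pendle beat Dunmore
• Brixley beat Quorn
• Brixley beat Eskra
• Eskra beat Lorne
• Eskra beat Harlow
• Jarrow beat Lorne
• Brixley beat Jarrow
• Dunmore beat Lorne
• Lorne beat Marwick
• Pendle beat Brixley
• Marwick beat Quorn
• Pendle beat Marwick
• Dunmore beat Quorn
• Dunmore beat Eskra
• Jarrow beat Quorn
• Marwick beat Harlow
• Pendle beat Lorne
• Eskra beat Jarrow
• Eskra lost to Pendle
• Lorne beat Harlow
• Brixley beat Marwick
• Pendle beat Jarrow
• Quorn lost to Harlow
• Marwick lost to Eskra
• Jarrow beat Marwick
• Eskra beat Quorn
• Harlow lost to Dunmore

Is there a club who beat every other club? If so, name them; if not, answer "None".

Pendle has 8 wins out of 8 opponents — a perfect record.

Pendle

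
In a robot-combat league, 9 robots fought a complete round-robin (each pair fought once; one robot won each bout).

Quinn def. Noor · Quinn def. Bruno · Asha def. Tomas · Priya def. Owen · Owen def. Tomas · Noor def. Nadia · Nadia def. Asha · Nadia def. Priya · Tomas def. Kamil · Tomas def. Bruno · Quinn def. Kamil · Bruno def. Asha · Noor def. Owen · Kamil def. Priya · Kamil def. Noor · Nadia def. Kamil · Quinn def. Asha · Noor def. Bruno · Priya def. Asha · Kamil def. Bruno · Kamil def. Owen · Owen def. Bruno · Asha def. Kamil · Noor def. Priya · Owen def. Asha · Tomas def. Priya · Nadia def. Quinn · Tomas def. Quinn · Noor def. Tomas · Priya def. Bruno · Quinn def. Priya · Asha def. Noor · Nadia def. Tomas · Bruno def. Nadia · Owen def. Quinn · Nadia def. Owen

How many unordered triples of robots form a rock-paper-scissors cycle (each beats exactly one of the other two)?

Win totals: Owen 4, Noor 5, Priya 3, Tomas 4, Quinn 5, Asha 3, Nadia 6, Kamil 4, Bruno 2.
A robot with w wins dominates both others in C(w,2) triples; summing gives 6 + 10 + 3 + 6 + 10 + 3 + 15 + 6 + 1 = 60 transitive triples.
Total triples C(9,3) = 84, so cyclic triples = 84 − 60 = 24.

24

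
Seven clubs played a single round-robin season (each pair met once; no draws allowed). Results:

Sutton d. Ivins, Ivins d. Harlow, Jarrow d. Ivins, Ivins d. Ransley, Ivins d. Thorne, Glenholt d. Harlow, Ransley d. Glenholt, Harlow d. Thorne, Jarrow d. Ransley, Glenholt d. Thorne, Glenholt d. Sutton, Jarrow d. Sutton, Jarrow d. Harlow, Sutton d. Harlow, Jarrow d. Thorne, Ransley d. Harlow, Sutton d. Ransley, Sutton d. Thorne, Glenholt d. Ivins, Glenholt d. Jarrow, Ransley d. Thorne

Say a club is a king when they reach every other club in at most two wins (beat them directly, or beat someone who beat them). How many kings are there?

Ransley reaches everyone (king).
Jarrow reaches everyone (king).
Harlow cannot reach Ransley, Jarrow, Glenholt, Ivins, Sutton in two steps.
Glenholt reaches everyone (king).
Ivins cannot reach Jarrow, Sutton in two steps.
Sutton cannot reach Jarrow in two steps.
Thorne cannot reach Ransley, Jarrow, Harlow, Glenholt, Ivins, Sutton in two steps.
Kings: Ransley, Jarrow, Glenholt — 3.

3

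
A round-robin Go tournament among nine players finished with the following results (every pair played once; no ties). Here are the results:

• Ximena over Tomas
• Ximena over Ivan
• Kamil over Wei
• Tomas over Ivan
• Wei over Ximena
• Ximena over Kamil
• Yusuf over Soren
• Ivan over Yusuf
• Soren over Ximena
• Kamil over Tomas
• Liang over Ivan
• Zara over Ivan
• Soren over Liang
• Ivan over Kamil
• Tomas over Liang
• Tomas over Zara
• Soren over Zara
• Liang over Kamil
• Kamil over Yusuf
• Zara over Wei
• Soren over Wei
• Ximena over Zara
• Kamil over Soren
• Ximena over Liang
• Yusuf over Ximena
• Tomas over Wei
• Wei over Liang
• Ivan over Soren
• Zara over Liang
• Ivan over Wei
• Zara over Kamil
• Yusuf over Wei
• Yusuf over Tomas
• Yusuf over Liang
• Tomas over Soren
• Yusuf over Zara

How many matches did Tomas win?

5

Tomas' results: beat Liang, Wei, Zara, Soren, Ivan; lost to Yusuf, Ximena, Kamil.
That is 5 wins.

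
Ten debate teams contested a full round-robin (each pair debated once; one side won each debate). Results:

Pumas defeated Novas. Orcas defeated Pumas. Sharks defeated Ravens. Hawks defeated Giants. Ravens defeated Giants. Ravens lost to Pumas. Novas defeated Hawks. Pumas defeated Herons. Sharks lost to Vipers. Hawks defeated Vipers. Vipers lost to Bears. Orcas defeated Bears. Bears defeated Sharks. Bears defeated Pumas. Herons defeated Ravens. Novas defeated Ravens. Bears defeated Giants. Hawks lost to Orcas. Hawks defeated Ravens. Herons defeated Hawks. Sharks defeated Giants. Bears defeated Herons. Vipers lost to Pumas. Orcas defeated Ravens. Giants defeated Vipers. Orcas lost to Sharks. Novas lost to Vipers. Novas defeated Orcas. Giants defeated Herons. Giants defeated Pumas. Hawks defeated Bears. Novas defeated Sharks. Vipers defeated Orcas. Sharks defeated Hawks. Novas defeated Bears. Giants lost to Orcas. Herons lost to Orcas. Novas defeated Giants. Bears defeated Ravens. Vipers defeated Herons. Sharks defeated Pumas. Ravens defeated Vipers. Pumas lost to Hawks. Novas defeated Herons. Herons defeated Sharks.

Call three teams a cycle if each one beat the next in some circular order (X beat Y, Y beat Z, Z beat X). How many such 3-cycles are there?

Win totals: Sharks 5, Pumas 4, Orcas 6, Hawks 5, Ravens 2, Giants 3, Herons 3, Novas 7, Bears 6, Vipers 4.
A team with w wins dominates both others in C(w,2) triples; summing gives 10 + 6 + 15 + 10 + 1 + 3 + 3 + 21 + 15 + 6 = 90 transitive triples.
Total triples C(10,3) = 120, so cyclic triples = 120 − 90 = 30.

30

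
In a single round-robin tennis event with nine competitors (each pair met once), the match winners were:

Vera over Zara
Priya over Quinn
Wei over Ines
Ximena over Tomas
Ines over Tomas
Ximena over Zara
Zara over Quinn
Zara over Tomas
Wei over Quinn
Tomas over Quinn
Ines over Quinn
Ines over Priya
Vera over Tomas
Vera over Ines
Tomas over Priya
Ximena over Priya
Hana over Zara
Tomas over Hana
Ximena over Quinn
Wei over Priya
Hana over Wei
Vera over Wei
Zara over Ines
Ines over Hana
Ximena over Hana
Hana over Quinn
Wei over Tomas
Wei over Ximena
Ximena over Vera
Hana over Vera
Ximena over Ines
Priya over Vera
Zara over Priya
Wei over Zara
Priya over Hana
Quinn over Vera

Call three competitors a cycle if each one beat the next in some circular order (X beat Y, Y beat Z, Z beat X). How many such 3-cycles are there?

Win totals: Wei 6, Ximena 7, Hana 4, Tomas 3, Quinn 1, Zara 4, Priya 3, Vera 4, Ines 4.
A competitor with w wins dominates both others in C(w,2) triples; summing gives 15 + 21 + 6 + 3 + 0 + 6 + 3 + 6 + 6 = 66 transitive triples.
Total triples C(9,3) = 84, so cyclic triples = 84 − 66 = 18.

18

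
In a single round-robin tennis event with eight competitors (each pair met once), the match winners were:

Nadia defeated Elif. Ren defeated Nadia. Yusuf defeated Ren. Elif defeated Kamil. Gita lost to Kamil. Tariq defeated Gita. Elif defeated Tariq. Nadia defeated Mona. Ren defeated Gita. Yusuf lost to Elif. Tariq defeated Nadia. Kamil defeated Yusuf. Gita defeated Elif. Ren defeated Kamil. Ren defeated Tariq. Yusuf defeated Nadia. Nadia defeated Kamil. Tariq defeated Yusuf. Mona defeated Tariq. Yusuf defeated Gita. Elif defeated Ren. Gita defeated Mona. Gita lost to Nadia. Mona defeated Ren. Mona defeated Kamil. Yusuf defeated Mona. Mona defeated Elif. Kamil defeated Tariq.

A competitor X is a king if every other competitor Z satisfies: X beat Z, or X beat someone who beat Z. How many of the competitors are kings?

7

Gita cannot reach Nadia in two steps.
Tariq reaches everyone (king).
Kamil reaches everyone (king).
Nadia reaches everyone (king).
Ren reaches everyone (king).
Yusuf reaches everyone (king).
Elif reaches everyone (king).
Mona reaches everyone (king).
Kings: Tariq, Kamil, Nadia, Ren, Yusuf, Elif, Mona — 7.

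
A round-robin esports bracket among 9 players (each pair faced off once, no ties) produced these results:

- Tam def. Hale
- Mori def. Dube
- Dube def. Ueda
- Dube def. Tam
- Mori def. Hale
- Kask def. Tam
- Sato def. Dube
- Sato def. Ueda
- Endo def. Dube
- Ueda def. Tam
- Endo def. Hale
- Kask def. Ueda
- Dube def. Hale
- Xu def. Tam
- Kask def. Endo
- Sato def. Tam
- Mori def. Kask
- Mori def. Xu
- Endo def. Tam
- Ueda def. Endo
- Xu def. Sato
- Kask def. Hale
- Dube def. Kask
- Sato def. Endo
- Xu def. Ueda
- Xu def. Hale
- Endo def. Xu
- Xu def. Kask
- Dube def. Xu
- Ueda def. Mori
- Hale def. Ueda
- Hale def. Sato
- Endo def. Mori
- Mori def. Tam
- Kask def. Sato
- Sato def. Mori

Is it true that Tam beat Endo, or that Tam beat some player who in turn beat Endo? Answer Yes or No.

Tam did not beat Endo directly.
Tam beat Hale, but each of them lost to Endo. No two-step path.

No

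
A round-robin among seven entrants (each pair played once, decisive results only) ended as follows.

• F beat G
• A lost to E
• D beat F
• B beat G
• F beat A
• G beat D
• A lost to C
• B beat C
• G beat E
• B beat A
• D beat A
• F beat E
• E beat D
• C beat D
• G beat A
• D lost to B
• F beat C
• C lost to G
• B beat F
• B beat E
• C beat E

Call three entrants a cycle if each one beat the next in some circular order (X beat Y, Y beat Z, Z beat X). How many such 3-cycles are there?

3

Win totals: A 0, B 6, C 3, D 2, E 2, F 4, G 4.
An entrant with w wins dominates both others in C(w,2) triples; summing gives 0 + 15 + 3 + 1 + 1 + 6 + 6 = 32 transitive triples.
Total triples C(7,3) = 35, so cyclic triples = 35 − 32 = 3.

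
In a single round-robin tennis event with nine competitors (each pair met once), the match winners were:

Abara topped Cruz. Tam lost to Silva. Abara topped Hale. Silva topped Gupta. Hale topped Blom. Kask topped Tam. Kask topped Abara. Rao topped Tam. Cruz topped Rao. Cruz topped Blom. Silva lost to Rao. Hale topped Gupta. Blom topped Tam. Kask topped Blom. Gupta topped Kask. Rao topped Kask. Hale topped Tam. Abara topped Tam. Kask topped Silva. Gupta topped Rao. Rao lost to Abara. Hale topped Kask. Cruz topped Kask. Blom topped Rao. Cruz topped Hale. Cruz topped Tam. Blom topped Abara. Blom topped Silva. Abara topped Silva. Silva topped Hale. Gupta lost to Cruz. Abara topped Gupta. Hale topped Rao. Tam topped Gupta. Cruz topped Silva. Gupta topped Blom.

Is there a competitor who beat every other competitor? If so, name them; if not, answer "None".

None

Highest win total is Cruz with 7 (out of 8 possible).
Cruz lost to Abara, so no competitor went undefeated.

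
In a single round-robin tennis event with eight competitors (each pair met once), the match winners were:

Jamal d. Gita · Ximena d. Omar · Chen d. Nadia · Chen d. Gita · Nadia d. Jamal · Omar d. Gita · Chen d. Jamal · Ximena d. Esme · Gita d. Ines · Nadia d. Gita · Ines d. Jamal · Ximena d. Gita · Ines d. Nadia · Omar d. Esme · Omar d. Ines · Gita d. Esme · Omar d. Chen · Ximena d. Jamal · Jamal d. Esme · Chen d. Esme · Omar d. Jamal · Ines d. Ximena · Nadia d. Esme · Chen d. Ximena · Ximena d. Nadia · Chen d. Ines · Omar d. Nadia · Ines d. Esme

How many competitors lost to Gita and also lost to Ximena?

Gita beat: Esme, Ines.
Ximena beat: Esme, Gita, Nadia, Omar, Jamal.
Both beat: Esme — 1.

1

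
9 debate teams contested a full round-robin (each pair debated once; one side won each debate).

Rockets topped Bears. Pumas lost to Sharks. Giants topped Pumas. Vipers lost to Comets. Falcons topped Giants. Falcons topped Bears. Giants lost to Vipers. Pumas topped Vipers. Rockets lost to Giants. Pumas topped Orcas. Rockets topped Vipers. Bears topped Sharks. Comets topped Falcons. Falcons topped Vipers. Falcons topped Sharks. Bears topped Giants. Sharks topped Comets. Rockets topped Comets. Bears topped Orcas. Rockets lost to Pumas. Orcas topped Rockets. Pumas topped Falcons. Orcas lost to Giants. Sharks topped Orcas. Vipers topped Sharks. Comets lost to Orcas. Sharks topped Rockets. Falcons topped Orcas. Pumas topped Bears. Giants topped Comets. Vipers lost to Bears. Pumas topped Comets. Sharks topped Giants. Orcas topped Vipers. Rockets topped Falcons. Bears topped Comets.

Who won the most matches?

Win totals: Giants 4, Falcons 5, Pumas 6, Comets 2, Vipers 2, Sharks 5, Rockets 4, Bears 5, Orcas 3.
Pumas leads with 6 wins (next highest: 5).

Pumas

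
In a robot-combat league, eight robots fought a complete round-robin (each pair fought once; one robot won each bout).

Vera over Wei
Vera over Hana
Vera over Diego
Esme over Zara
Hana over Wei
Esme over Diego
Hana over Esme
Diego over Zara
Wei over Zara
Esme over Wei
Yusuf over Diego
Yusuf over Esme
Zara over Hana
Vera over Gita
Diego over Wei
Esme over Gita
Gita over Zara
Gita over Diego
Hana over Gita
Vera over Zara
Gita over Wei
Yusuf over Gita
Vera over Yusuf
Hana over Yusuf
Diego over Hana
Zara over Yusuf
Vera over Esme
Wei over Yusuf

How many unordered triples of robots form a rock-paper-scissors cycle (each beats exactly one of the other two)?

12

Win totals: Yusuf 3, Gita 3, Vera 7, Esme 4, Zara 2, Diego 3, Hana 4, Wei 2.
A robot with w wins dominates both others in C(w,2) triples; summing gives 3 + 3 + 21 + 6 + 1 + 3 + 6 + 1 = 44 transitive triples.
Total triples C(8,3) = 56, so cyclic triples = 56 − 44 = 12.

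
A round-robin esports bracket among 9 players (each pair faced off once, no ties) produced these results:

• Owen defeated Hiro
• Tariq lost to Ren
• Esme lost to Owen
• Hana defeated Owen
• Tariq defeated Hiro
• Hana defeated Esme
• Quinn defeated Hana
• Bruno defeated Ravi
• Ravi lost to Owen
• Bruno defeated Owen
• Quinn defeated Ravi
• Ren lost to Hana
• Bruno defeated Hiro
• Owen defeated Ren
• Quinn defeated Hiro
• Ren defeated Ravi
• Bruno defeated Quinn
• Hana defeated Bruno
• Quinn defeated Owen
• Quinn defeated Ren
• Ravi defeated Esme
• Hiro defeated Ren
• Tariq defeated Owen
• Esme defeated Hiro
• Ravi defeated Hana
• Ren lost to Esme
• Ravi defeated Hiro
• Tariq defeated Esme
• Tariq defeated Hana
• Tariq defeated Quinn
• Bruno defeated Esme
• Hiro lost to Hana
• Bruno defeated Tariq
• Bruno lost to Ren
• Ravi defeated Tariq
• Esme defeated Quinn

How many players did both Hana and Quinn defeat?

3

Hana beat: Hiro, Owen, Esme, Bruno, Ren.
Quinn beat: Hiro, Owen, Hana, Ren, Ravi.
Both beat: Hiro, Owen, Ren — 3.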